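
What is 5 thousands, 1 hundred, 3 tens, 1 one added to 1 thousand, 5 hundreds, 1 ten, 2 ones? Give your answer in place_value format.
Convert 5 thousands, 1 hundred, 3 tens, 1 one (place-value notation) → 5×1000 + 1×100 + 3×10 + 1 = 5131 (decimal)
Convert 1 thousand, 5 hundreds, 1 ten, 2 ones (place-value notation) → 1×1000 + 5×100 + 1×10 + 2 = 1512 (decimal)
Compute 5131 + 1512 = 6643
Convert 6643 (decimal) → 6643 = 6×1000 + 6×100 + 4×10 + 3 → 6 thousands, 6 hundreds, 4 tens, 3 ones (place-value notation)
6 thousands, 6 hundreds, 4 tens, 3 ones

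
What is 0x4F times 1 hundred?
Convert 0x4F (hexadecimal) → 4×16 + 15 = 79 (decimal)
Convert 1 hundred (place-value notation) → 1×100 = 100 (decimal)
Compute 79 × 100 = 7900
7900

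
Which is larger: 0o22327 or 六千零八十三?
Convert 0o22327 (octal) → 2×4096 + 2×512 + 3×64 + 2×8 + 7 = 9431 (decimal)
Convert 六千零八十三 (Chinese numeral) → 6×1000 + 8×10 + 3 = 6083 (decimal)
Compare 9431 vs 6083: larger = 9431
9431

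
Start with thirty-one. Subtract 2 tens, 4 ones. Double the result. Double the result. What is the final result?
Convert thirty-one (English words) → 31 (decimal)
Start: 31
Convert 2 tens, 4 ones (place-value notation) → 2×10 + 4 = 24 (decimal)
31 - 24 = 7
7 × 2 = 14
14 × 2 = 28
28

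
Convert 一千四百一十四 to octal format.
Convert 一千四百一十四 (Chinese numeral) → 1×1000 + 4×100 + 1×10 + 4 = 1414 (decimal)
Convert 1414 (decimal) → 1414 = 2×512 + 6×64 + 6 → 0o2606 (octal)
0o2606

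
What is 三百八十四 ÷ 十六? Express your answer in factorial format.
Convert 三百八十四 (Chinese numeral) → 3×100 + 8×10 + 4 = 384 (decimal)
Convert 十六 (Chinese numeral) → 1×10 + 6 = 16 (decimal)
Compute 384 ÷ 16 = 24
Convert 24 (decimal) → 4! (factorial)
4!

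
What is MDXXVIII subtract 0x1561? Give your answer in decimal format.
Convert MDXXVIII (Roman numeral) → 1000 + 500 + 10 + 10 + 5 + 1 + 1 + 1 = 1528 (decimal)
Convert 0x1561 (hexadecimal) → 1×4096 + 5×256 + 6×16 + 1 = 5473 (decimal)
Compute 1528 - 5473 = -3945
-3945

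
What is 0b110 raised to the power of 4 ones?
Convert 0b110 (binary) → 4 + 2 = 6 (decimal)
Convert 4 ones (place-value notation) → 4 (decimal)
Compute 6 ^ 4 = 1296
1296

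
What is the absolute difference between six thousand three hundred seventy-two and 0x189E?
Convert six thousand three hundred seventy-two (English words) → 6×1000 + 3×100 + 72 = 6372 (decimal)
Convert 0x189E (hexadecimal) → 1×4096 + 8×256 + 9×16 + 14 = 6302 (decimal)
Compute |6372 - 6302| = 70
70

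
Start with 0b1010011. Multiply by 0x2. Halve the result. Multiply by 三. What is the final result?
Convert 0b1010011 (binary) → 64 + 16 + 2 + 1 = 83 (decimal)
Start: 83
Convert 0x2 (hexadecimal) → 2 (decimal)
83 × 2 = 166
166 ÷ 2 = 83
Convert 三 (Chinese numeral) → 3 (decimal)
83 × 3 = 249
249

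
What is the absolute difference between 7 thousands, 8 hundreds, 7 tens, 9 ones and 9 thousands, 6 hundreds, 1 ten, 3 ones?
Convert 7 thousands, 8 hundreds, 7 tens, 9 ones (place-value notation) → 7×1000 + 8×100 + 7×10 + 9 = 7879 (decimal)
Convert 9 thousands, 6 hundreds, 1 ten, 3 ones (place-value notation) → 9×1000 + 6×100 + 1×10 + 3 = 9613 (decimal)
Compute |7879 - 9613| = 1734
1734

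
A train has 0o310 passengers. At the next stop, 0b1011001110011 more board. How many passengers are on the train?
Convert 0o310 (octal) → 3×64 + 1×8 = 200 (decimal)
Convert 0b1011001110011 (binary) → 4096 + 1024 + 512 + 64 + 32 + 16 + 2 + 1 = 5747 (decimal)
Compute 200 + 5747 = 5947
5947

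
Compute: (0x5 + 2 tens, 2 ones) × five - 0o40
Convert 0x5 (hexadecimal) → 5 (decimal)
Convert 2 tens, 2 ones (place-value notation) → 2×10 + 2 = 22 (decimal)
Convert five (English words) → 5 (decimal)
Convert 0o40 (octal) → 4×8 = 32 (decimal)
Expression in decimal: (5 + 22) × 5 - 32
Parentheses first: 5 + 22 = 27
Multiply: 27 × 5 = 135
Subtract: 135 - 32 = 103
103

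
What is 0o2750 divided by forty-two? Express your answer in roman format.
Convert 0o2750 (octal) → 2×512 + 7×64 + 5×8 = 1512 (decimal)
Convert forty-two (English words) → 42 (decimal)
Compute 1512 ÷ 42 = 36
Convert 36 (decimal) → 36 = 10 + 10 + 10 + 5 + 1 → XXXVI (Roman numeral)
XXXVI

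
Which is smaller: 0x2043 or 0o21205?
Convert 0x2043 (hexadecimal) → 2×4096 + 4×16 + 3 = 8259 (decimal)
Convert 0o21205 (octal) → 2×4096 + 1×512 + 2×64 + 5 = 8837 (decimal)
Compare 8259 vs 8837: smaller = 8259
8259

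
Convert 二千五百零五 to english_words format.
Convert 二千五百零五 (Chinese numeral) → 2×1000 + 5×100 + 5 = 2505 (decimal)
Convert 2505 (decimal) → 2505 = 2×1000 + 5×100 + 5 → two thousand five hundred five (English words)
two thousand five hundred five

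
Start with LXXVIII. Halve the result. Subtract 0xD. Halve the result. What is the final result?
Convert LXXVIII (Roman numeral) → 50 + 10 + 10 + 5 + 1 + 1 + 1 = 78 (decimal)
Start: 78
78 ÷ 2 = 39
Convert 0xD (hexadecimal) → 13 (decimal)
39 - 13 = 26
26 ÷ 2 = 13
13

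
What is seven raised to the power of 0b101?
Convert seven (English words) → 7 (decimal)
Convert 0b101 (binary) → 4 + 1 = 5 (decimal)
Compute 7 ^ 5 = 16807
16807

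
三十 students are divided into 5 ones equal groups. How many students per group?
Convert 三十 (Chinese numeral) → 3×10 = 30 (decimal)
Convert 5 ones (place-value notation) → 5 (decimal)
Compute 30 ÷ 5 = 6
6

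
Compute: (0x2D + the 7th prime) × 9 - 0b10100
Convert 0x2D (hexadecimal) → 2×16 + 13 = 45 (decimal)
Convert the 7th prime (prime index) → 17 (decimal)
Convert 0b10100 (binary) → 16 + 4 = 20 (decimal)
Expression in decimal: (45 + 17) × 9 - 20
Parentheses first: 45 + 17 = 62
Multiply: 62 × 9 = 558
Subtract: 558 - 20 = 538
538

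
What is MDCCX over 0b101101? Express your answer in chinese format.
Convert MDCCX (Roman numeral) → 1000 + 500 + 100 + 100 + 10 = 1710 (decimal)
Convert 0b101101 (binary) → 32 + 8 + 4 + 1 = 45 (decimal)
Compute 1710 ÷ 45 = 38
Convert 38 (decimal) → 38 = 3×10 + 8 → 三十八 (Chinese numeral)
三十八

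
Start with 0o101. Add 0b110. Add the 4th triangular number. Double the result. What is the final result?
Convert 0o101 (octal) → 1×64 + 1 = 65 (decimal)
Start: 65
Convert 0b110 (binary) → 4 + 2 = 6 (decimal)
65 + 6 = 71
Convert the 4th triangular number (triangular index) → 4×5/2 = 10 (decimal)
71 + 10 = 81
81 × 2 = 162
162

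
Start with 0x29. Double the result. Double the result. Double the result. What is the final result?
Convert 0x29 (hexadecimal) → 2×16 + 9 = 41 (decimal)
Start: 41
41 × 2 = 82
82 × 2 = 164
164 × 2 = 328
328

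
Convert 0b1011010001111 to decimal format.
Convert 0b1011010001111 (binary) → 4096 + 1024 + 512 + 128 + 8 + 4 + 2 + 1 = 5775 (decimal)
5775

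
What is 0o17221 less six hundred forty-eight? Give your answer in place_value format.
Convert 0o17221 (octal) → 1×4096 + 7×512 + 2×64 + 2×8 + 1 = 7825 (decimal)
Convert six hundred forty-eight (English words) → 6×100 + 48 = 648 (decimal)
Compute 7825 - 648 = 7177
Convert 7177 (decimal) → 7177 = 7×1000 + 1×100 + 7×10 + 7 → 7 thousands, 1 hundred, 7 tens, 7 ones (place-value notation)
7 thousands, 1 hundred, 7 tens, 7 ones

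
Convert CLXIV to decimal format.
Convert CLXIV (Roman numeral) → 100 + 50 + 10 + 4 = 164 (decimal)
164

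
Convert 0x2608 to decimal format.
Convert 0x2608 (hexadecimal) → 2×4096 + 6×256 + 8 = 9736 (decimal)
9736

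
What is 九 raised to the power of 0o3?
Convert 九 (Chinese numeral) → 9 (decimal)
Convert 0o3 (octal) → 3 (decimal)
Compute 9 ^ 3 = 729
729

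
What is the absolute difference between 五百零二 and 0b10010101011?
Convert 五百零二 (Chinese numeral) → 5×100 + 2 = 502 (decimal)
Convert 0b10010101011 (binary) → 1024 + 128 + 32 + 8 + 2 + 1 = 1195 (decimal)
Compute |502 - 1195| = 693
693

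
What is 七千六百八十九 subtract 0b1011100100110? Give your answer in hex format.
Convert 七千六百八十九 (Chinese numeral) → 7×1000 + 6×100 + 8×10 + 9 = 7689 (decimal)
Convert 0b1011100100110 (binary) → 4096 + 1024 + 512 + 256 + 32 + 4 + 2 = 5926 (decimal)
Compute 7689 - 5926 = 1763
Convert 1763 (decimal) → 1763 = 6×256 + 14×16 + 3 → 0x6E3 (hexadecimal)
0x6E3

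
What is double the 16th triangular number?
The 16th triangular number = 16×17/2 = 136
Compute 136 × 2 = 272
272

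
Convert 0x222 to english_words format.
Convert 0x222 (hexadecimal) → 2×256 + 2×16 + 2 = 546 (decimal)
Convert 546 (decimal) → 546 = 5×100 + 46 → five hundred forty-six (English words)
five hundred forty-six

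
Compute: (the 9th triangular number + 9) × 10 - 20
Convert the 9th triangular number (triangular index) → 9×10/2 = 45 (decimal)
Expression in decimal: (45 + 9) × 10 - 20
Parentheses first: 45 + 9 = 54
Multiply: 54 × 10 = 540
Subtract: 540 - 20 = 520
520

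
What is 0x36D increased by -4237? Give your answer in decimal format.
Convert 0x36D (hexadecimal) → 3×256 + 6×16 + 13 = 877 (decimal)
Compute 877 + -4237 = -3360
-3360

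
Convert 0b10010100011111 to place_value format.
Convert 0b10010100011111 (binary) → 8192 + 1024 + 256 + 16 + 8 + 4 + 2 + 1 = 9503 (decimal)
Convert 9503 (decimal) → 9503 = 9×1000 + 5×100 + 3 → 9 thousands, 5 hundreds, 3 ones (place-value notation)
9 thousands, 5 hundreds, 3 ones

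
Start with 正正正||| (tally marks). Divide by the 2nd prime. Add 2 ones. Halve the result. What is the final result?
Convert 正正正||| (tally marks) → 5 + 5 + 5 + 3 = 18 (decimal)
Start: 18
Convert the 2nd prime (prime index) → 3 (decimal)
18 ÷ 3 = 6
Convert 2 ones (place-value notation) → 2 (decimal)
6 + 2 = 8
8 ÷ 2 = 4
4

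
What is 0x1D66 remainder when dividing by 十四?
Convert 0x1D66 (hexadecimal) → 1×4096 + 13×256 + 6×16 + 6 = 7526 (decimal)
Convert 十四 (Chinese numeral) → 1×10 + 4 = 14 (decimal)
Compute 7526 mod 14 = 8
8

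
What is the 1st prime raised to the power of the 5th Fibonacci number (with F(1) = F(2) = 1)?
Convert the 1st prime (prime index) → 2 (decimal)
Convert the 5th Fibonacci number (with F(1) = F(2) = 1) (Fibonacci index) → 1, 1, 2, 3, 5 → 5 (decimal)
Compute 2 ^ 5 = 32
32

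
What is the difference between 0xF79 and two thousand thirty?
Convert 0xF79 (hexadecimal) → 15×256 + 7×16 + 9 = 3961 (decimal)
Convert two thousand thirty (English words) → 2×1000 + 30 = 2030 (decimal)
Difference: |3961 - 2030| = 1931
1931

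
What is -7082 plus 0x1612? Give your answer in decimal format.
Convert 0x1612 (hexadecimal) → 1×4096 + 6×256 + 1×16 + 2 = 5650 (decimal)
Compute -7082 + 5650 = -1432
-1432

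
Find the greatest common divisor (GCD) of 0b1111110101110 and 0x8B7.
Convert 0b1111110101110 (binary) → 4096 + 2048 + 1024 + 512 + 256 + 128 + 32 + 8 + 4 + 2 = 8110 (decimal)
Convert 0x8B7 (hexadecimal) → 8×256 + 11×16 + 7 = 2231 (decimal)
Compute gcd(8110, 2231) = 1
1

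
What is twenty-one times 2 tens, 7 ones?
Convert twenty-one (English words) → 21 (decimal)
Convert 2 tens, 7 ones (place-value notation) → 2×10 + 7 = 27 (decimal)
Compute 21 × 27 = 567
567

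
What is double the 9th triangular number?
The 9th triangular number = 9×10/2 = 45
Compute 45 × 2 = 90
90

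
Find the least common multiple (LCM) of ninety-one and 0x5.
Convert ninety-one (English words) → 91 (decimal)
Convert 0x5 (hexadecimal) → 5 (decimal)
Compute lcm(91, 5) = 455
455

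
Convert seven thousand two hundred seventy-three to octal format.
Convert seven thousand two hundred seventy-three (English words) → 7×1000 + 2×100 + 73 = 7273 (decimal)
Convert 7273 (decimal) → 7273 = 1×4096 + 6×512 + 1×64 + 5×8 + 1 → 0o16151 (octal)
0o16151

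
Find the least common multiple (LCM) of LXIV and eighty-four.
Convert LXIV (Roman numeral) → 50 + 10 + 4 = 64 (decimal)
Convert eighty-four (English words) → 84 (decimal)
Compute lcm(64, 84) = 1344
1344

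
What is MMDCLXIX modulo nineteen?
Convert MMDCLXIX (Roman numeral) → 1000 + 1000 + 500 + 100 + 50 + 10 + 9 = 2669 (decimal)
Convert nineteen (English words) → 19 (decimal)
Compute 2669 mod 19 = 9
9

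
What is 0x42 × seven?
Convert 0x42 (hexadecimal) → 4×16 + 2 = 66 (decimal)
Convert seven (English words) → 7 (decimal)
Compute 66 × 7 = 462
462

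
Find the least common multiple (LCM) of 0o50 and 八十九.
Convert 0o50 (octal) → 5×8 = 40 (decimal)
Convert 八十九 (Chinese numeral) → 8×10 + 9 = 89 (decimal)
Compute lcm(40, 89) = 3560
3560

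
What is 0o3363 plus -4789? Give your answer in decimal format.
Convert 0o3363 (octal) → 3×512 + 3×64 + 6×8 + 3 = 1779 (decimal)
Compute 1779 + -4789 = -3010
-3010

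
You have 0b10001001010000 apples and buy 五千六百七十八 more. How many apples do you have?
Convert 0b10001001010000 (binary) → 8192 + 512 + 64 + 16 = 8784 (decimal)
Convert 五千六百七十八 (Chinese numeral) → 5×1000 + 6×100 + 7×10 + 8 = 5678 (decimal)
Compute 8784 + 5678 = 14462
14462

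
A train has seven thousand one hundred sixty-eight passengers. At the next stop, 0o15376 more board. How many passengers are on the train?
Convert seven thousand one hundred sixty-eight (English words) → 7×1000 + 1×100 + 68 = 7168 (decimal)
Convert 0o15376 (octal) → 1×4096 + 5×512 + 3×64 + 7×8 + 6 = 6910 (decimal)
Compute 7168 + 6910 = 14078
14078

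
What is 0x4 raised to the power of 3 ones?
Convert 0x4 (hexadecimal) → 4 (decimal)
Convert 3 ones (place-value notation) → 3 (decimal)
Compute 4 ^ 3 = 64
64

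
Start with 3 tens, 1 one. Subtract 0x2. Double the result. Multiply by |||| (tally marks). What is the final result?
Convert 3 tens, 1 one (place-value notation) → 3×10 + 1 = 31 (decimal)
Start: 31
Convert 0x2 (hexadecimal) → 2 (decimal)
31 - 2 = 29
29 × 2 = 58
Convert |||| (tally marks) → 4 (decimal)
58 × 4 = 232
232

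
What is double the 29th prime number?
The 29th prime number = 109
Compute 109 × 2 = 218
218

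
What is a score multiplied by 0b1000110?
Convert a score (colloquial) → 20 (decimal)
Convert 0b1000110 (binary) → 64 + 4 + 2 = 70 (decimal)
Compute 20 × 70 = 1400
1400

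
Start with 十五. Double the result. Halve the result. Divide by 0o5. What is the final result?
Convert 十五 (Chinese numeral) → 1×10 + 5 = 15 (decimal)
Start: 15
15 × 2 = 30
30 ÷ 2 = 15
Convert 0o5 (octal) → 5 (decimal)
15 ÷ 5 = 3
3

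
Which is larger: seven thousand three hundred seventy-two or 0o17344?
Convert seven thousand three hundred seventy-two (English words) → 7×1000 + 3×100 + 72 = 7372 (decimal)
Convert 0o17344 (octal) → 1×4096 + 7×512 + 3×64 + 4×8 + 4 = 7908 (decimal)
Compare 7372 vs 7908: larger = 7908
7908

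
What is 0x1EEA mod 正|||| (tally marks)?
Convert 0x1EEA (hexadecimal) → 1×4096 + 14×256 + 14×16 + 10 = 7914 (decimal)
Convert 正|||| (tally marks) → 5 + 4 = 9 (decimal)
Compute 7914 mod 9 = 3
3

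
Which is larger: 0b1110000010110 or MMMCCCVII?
Convert 0b1110000010110 (binary) → 4096 + 2048 + 1024 + 16 + 4 + 2 = 7190 (decimal)
Convert MMMCCCVII (Roman numeral) → 1000 + 1000 + 1000 + 100 + 100 + 100 + 5 + 1 + 1 = 3307 (decimal)
Compare 7190 vs 3307: larger = 7190
7190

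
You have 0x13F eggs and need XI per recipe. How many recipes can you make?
Convert 0x13F (hexadecimal) → 1×256 + 3×16 + 15 = 319 (decimal)
Convert XI (Roman numeral) → 10 + 1 = 11 (decimal)
Compute 319 ÷ 11 = 29
29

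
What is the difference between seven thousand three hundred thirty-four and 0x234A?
Convert seven thousand three hundred thirty-four (English words) → 7×1000 + 3×100 + 34 = 7334 (decimal)
Convert 0x234A (hexadecimal) → 2×4096 + 3×256 + 4×16 + 10 = 9034 (decimal)
Difference: |7334 - 9034| = 1700
1700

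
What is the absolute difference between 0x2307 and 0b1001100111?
Convert 0x2307 (hexadecimal) → 2×4096 + 3×256 + 7 = 8967 (decimal)
Convert 0b1001100111 (binary) → 512 + 64 + 32 + 4 + 2 + 1 = 615 (decimal)
Compute |8967 - 615| = 8352
8352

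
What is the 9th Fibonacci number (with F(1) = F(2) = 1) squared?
The 9th Fibonacci number (with F(1) = F(2) = 1): 1, 1, 2, 3, 5, 8, 13, 21, 34 → 34
Compute 34² = 34 × 34 = 1156
1156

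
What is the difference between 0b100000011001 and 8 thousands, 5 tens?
Convert 0b100000011001 (binary) → 2048 + 16 + 8 + 1 = 2073 (decimal)
Convert 8 thousands, 5 tens (place-value notation) → 8×1000 + 5×10 = 8050 (decimal)
Difference: |2073 - 8050| = 5977
5977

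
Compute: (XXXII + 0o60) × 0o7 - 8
Convert XXXII (Roman numeral) → 10 + 10 + 10 + 1 + 1 = 32 (decimal)
Convert 0o60 (octal) → 6×8 = 48 (decimal)
Convert 0o7 (octal) → 7 (decimal)
Expression in decimal: (32 + 48) × 7 - 8
Parentheses first: 32 + 48 = 80
Multiply: 80 × 7 = 560
Subtract: 560 - 8 = 552
552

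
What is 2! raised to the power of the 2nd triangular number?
Convert 2! (factorial) → 2 (decimal)
Convert the 2nd triangular number (triangular index) → 2×3/2 = 3 (decimal)
Compute 2 ^ 3 = 8
8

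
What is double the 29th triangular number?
The 29th triangular number = 29×30/2 = 435
Compute 435 × 2 = 870
870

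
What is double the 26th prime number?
The 26th prime number = 101
Compute 101 × 2 = 202
202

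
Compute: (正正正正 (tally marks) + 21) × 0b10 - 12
Convert 正正正正 (tally marks) → 5 + 5 + 5 + 5 = 20 (decimal)
Convert 0b10 (binary) → 2 (decimal)
Expression in decimal: (20 + 21) × 2 - 12
Parentheses first: 20 + 21 = 41
Multiply: 41 × 2 = 82
Subtract: 82 - 12 = 70
70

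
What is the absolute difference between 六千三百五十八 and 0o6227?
Convert 六千三百五十八 (Chinese numeral) → 6×1000 + 3×100 + 5×10 + 8 = 6358 (decimal)
Convert 0o6227 (octal) → 6×512 + 2×64 + 2×8 + 7 = 3223 (decimal)
Compute |6358 - 3223| = 3135
3135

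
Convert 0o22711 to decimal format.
Convert 0o22711 (octal) → 2×4096 + 2×512 + 7×64 + 1×8 + 1 = 9673 (decimal)
9673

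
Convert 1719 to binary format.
Convert 1719 (decimal) → 1719 = 1024 + 512 + 128 + 32 + 16 + 4 + 2 + 1 → 0b11010110111 (binary)
0b11010110111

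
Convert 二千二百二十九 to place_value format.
Convert 二千二百二十九 (Chinese numeral) → 2×1000 + 2×100 + 2×10 + 9 = 2229 (decimal)
Convert 2229 (decimal) → 2229 = 2×1000 + 2×100 + 2×10 + 9 → 2 thousands, 2 hundreds, 2 tens, 9 ones (place-value notation)
2 thousands, 2 hundreds, 2 tens, 9 ones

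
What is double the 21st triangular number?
The 21st triangular number = 21×22/2 = 231
Compute 231 × 2 = 462
462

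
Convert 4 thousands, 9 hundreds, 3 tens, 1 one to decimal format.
Convert 4 thousands, 9 hundreds, 3 tens, 1 one (place-value notation) → 4×1000 + 9×100 + 3×10 + 1 = 4931 (decimal)
4931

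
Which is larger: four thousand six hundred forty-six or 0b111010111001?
Convert four thousand six hundred forty-six (English words) → 4×1000 + 6×100 + 46 = 4646 (decimal)
Convert 0b111010111001 (binary) → 2048 + 1024 + 512 + 128 + 32 + 16 + 8 + 1 = 3769 (decimal)
Compare 4646 vs 3769: larger = 4646
4646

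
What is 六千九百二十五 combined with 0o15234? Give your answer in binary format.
Convert 六千九百二十五 (Chinese numeral) → 6×1000 + 9×100 + 2×10 + 5 = 6925 (decimal)
Convert 0o15234 (octal) → 1×4096 + 5×512 + 2×64 + 3×8 + 4 = 6812 (decimal)
Compute 6925 + 6812 = 13737
Convert 13737 (decimal) → 13737 = 8192 + 4096 + 1024 + 256 + 128 + 32 + 8 + 1 → 0b11010110101001 (binary)
0b11010110101001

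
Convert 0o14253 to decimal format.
Convert 0o14253 (octal) → 1×4096 + 4×512 + 2×64 + 5×8 + 3 = 6315 (decimal)
6315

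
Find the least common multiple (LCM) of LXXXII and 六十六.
Convert LXXXII (Roman numeral) → 50 + 10 + 10 + 10 + 1 + 1 = 82 (decimal)
Convert 六十六 (Chinese numeral) → 6×10 + 6 = 66 (decimal)
Compute lcm(82, 66) = 2706
2706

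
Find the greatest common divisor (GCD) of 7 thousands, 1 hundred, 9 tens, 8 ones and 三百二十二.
Convert 7 thousands, 1 hundred, 9 tens, 8 ones (place-value notation) → 7×1000 + 1×100 + 9×10 + 8 = 7198 (decimal)
Convert 三百二十二 (Chinese numeral) → 3×100 + 2×10 + 2 = 322 (decimal)
Compute gcd(7198, 322) = 2
2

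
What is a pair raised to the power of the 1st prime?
Convert a pair (colloquial) → 2 (decimal)
Convert the 1st prime (prime index) → 2 (decimal)
Compute 2 ^ 2 = 4
4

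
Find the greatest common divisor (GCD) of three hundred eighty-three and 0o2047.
Convert three hundred eighty-three (English words) → 3×100 + 83 = 383 (decimal)
Convert 0o2047 (octal) → 2×512 + 4×8 + 7 = 1063 (decimal)
Compute gcd(383, 1063) = 1
1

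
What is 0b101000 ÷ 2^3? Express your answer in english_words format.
Convert 0b101000 (binary) → 32 + 8 = 40 (decimal)
Convert 2^3 (power) → 8 (decimal)
Compute 40 ÷ 8 = 5
Convert 5 (decimal) → five (English words)
five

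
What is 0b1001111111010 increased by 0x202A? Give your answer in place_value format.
Convert 0b1001111111010 (binary) → 4096 + 512 + 256 + 128 + 64 + 32 + 16 + 8 + 2 = 5114 (decimal)
Convert 0x202A (hexadecimal) → 2×4096 + 2×16 + 10 = 8234 (decimal)
Compute 5114 + 8234 = 13348
Convert 13348 (decimal) → 13348 = 13×1000 + 3×100 + 4×10 + 8 → 13 thousands, 3 hundreds, 4 tens, 8 ones (place-value notation)
13 thousands, 3 hundreds, 4 tens, 8 ones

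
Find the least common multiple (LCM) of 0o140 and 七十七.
Convert 0o140 (octal) → 1×64 + 4×8 = 96 (decimal)
Convert 七十七 (Chinese numeral) → 7×10 + 7 = 77 (decimal)
Compute lcm(96, 77) = 7392
7392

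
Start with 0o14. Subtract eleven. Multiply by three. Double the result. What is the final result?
Convert 0o14 (octal) → 1×8 + 4 = 12 (decimal)
Start: 12
Convert eleven (English words) → 11 (decimal)
12 - 11 = 1
Convert three (English words) → 3 (decimal)
1 × 3 = 3
3 × 2 = 6
6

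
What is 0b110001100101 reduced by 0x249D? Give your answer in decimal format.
Convert 0b110001100101 (binary) → 2048 + 1024 + 64 + 32 + 4 + 1 = 3173 (decimal)
Convert 0x249D (hexadecimal) → 2×4096 + 4×256 + 9×16 + 13 = 9373 (decimal)
Compute 3173 - 9373 = -6200
-6200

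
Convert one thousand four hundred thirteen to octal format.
Convert one thousand four hundred thirteen (English words) → 1×1000 + 4×100 + 13 = 1413 (decimal)
Convert 1413 (decimal) → 1413 = 2×512 + 6×64 + 5 → 0o2605 (octal)
0o2605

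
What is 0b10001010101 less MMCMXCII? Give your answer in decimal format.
Convert 0b10001010101 (binary) → 1024 + 64 + 16 + 4 + 1 = 1109 (decimal)
Convert MMCMXCII (Roman numeral) → 1000 + 1000 + 900 + 90 + 1 + 1 = 2992 (decimal)
Compute 1109 - 2992 = -1883
-1883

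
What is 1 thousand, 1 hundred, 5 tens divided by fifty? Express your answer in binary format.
Convert 1 thousand, 1 hundred, 5 tens (place-value notation) → 1×1000 + 1×100 + 5×10 = 1150 (decimal)
Convert fifty (English words) → 50 (decimal)
Compute 1150 ÷ 50 = 23
Convert 23 (decimal) → 23 = 16 + 4 + 2 + 1 → 0b10111 (binary)
0b10111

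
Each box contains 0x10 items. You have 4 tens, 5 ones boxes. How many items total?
Convert 0x10 (hexadecimal) → 1×16 = 16 (decimal)
Convert 4 tens, 5 ones (place-value notation) → 4×10 + 5 = 45 (decimal)
Compute 16 × 45 = 720
720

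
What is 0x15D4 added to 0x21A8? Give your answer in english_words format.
Convert 0x15D4 (hexadecimal) → 1×4096 + 5×256 + 13×16 + 4 = 5588 (decimal)
Convert 0x21A8 (hexadecimal) → 2×4096 + 1×256 + 10×16 + 8 = 8616 (decimal)
Compute 5588 + 8616 = 14204
Convert 14204 (decimal) → 14204 = 14×1000 + 2×100 + 4 → fourteen thousand two hundred four (English words)
fourteen thousand two hundred four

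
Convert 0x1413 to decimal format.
Convert 0x1413 (hexadecimal) → 1×4096 + 4×256 + 1×16 + 3 = 5139 (decimal)
5139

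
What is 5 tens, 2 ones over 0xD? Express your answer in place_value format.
Convert 5 tens, 2 ones (place-value notation) → 5×10 + 2 = 52 (decimal)
Convert 0xD (hexadecimal) → 13 (decimal)
Compute 52 ÷ 13 = 4
Convert 4 (decimal) → 4 ones (place-value notation)
4 ones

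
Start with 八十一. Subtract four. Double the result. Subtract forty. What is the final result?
Convert 八十一 (Chinese numeral) → 8×10 + 1 = 81 (decimal)
Start: 81
Convert four (English words) → 4 (decimal)
81 - 4 = 77
77 × 2 = 154
Convert forty (English words) → 40 (decimal)
154 - 40 = 114
114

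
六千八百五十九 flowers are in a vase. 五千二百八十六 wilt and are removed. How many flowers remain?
Convert 六千八百五十九 (Chinese numeral) → 6×1000 + 8×100 + 5×10 + 9 = 6859 (decimal)
Convert 五千二百八十六 (Chinese numeral) → 5×1000 + 2×100 + 8×10 + 6 = 5286 (decimal)
Compute 6859 - 5286 = 1573
1573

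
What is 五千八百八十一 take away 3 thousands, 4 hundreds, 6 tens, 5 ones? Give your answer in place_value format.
Convert 五千八百八十一 (Chinese numeral) → 5×1000 + 8×100 + 8×10 + 1 = 5881 (decimal)
Convert 3 thousands, 4 hundreds, 6 tens, 5 ones (place-value notation) → 3×1000 + 4×100 + 6×10 + 5 = 3465 (decimal)
Compute 5881 - 3465 = 2416
Convert 2416 (decimal) → 2416 = 2×1000 + 4×100 + 1×10 + 6 → 2 thousands, 4 hundreds, 1 ten, 6 ones (place-value notation)
2 thousands, 4 hundreds, 1 ten, 6 ones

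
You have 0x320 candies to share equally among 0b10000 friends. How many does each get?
Convert 0x320 (hexadecimal) → 3×256 + 2×16 = 800 (decimal)
Convert 0b10000 (binary) → 16 (decimal)
Compute 800 ÷ 16 = 50
50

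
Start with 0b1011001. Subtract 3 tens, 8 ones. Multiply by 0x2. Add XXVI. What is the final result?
Convert 0b1011001 (binary) → 64 + 16 + 8 + 1 = 89 (decimal)
Start: 89
Convert 3 tens, 8 ones (place-value notation) → 3×10 + 8 = 38 (decimal)
89 - 38 = 51
Convert 0x2 (hexadecimal) → 2 (decimal)
51 × 2 = 102
Convert XXVI (Roman numeral) → 10 + 10 + 5 + 1 = 26 (decimal)
102 + 26 = 128
128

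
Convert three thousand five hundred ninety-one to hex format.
Convert three thousand five hundred ninety-one (English words) → 3×1000 + 5×100 + 91 = 3591 (decimal)
Convert 3591 (decimal) → 3591 = 14×256 + 7 → 0xE07 (hexadecimal)
0xE07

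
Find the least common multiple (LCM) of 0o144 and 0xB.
Convert 0o144 (octal) → 1×64 + 4×8 + 4 = 100 (decimal)
Convert 0xB (hexadecimal) → 11 (decimal)
Compute lcm(100, 11) = 1100
1100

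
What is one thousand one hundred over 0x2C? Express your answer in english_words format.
Convert one thousand one hundred (English words) → 1×1000 + 1×100 = 1100 (decimal)
Convert 0x2C (hexadecimal) → 2×16 + 12 = 44 (decimal)
Compute 1100 ÷ 44 = 25
Convert 25 (decimal) → twenty-five (English words)
twenty-five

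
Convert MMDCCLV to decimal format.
Convert MMDCCLV (Roman numeral) → 1000 + 1000 + 500 + 100 + 100 + 50 + 5 = 2755 (decimal)
2755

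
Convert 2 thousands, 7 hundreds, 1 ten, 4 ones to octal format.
Convert 2 thousands, 7 hundreds, 1 ten, 4 ones (place-value notation) → 2×1000 + 7×100 + 1×10 + 4 = 2714 (decimal)
Convert 2714 (decimal) → 2714 = 5×512 + 2×64 + 3×8 + 2 → 0o5232 (octal)
0o5232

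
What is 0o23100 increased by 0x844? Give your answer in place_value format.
Convert 0o23100 (octal) → 2×4096 + 3×512 + 1×64 = 9792 (decimal)
Convert 0x844 (hexadecimal) → 8×256 + 4×16 + 4 = 2116 (decimal)
Compute 9792 + 2116 = 11908
Convert 11908 (decimal) → 11908 = 11×1000 + 9×100 + 8 → 11 thousands, 9 hundreds, 8 ones (place-value notation)
11 thousands, 9 hundreds, 8 ones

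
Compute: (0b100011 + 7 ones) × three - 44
Convert 0b100011 (binary) → 32 + 2 + 1 = 35 (decimal)
Convert 7 ones (place-value notation) → 7 (decimal)
Convert three (English words) → 3 (decimal)
Expression in decimal: (35 + 7) × 3 - 44
Parentheses first: 35 + 7 = 42
Multiply: 42 × 3 = 126
Subtract: 126 - 44 = 82
82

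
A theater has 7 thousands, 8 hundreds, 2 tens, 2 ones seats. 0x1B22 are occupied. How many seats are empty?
Convert 7 thousands, 8 hundreds, 2 tens, 2 ones (place-value notation) → 7×1000 + 8×100 + 2×10 + 2 = 7822 (decimal)
Convert 0x1B22 (hexadecimal) → 1×4096 + 11×256 + 2×16 + 2 = 6946 (decimal)
Compute 7822 - 6946 = 876
876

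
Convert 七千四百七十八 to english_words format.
Convert 七千四百七十八 (Chinese numeral) → 7×1000 + 4×100 + 7×10 + 8 = 7478 (decimal)
Convert 7478 (decimal) → 7478 = 7×1000 + 4×100 + 78 → seven thousand four hundred seventy-eight (English words)
seven thousand four hundred seventy-eight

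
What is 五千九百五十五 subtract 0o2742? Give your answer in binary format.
Convert 五千九百五十五 (Chinese numeral) → 5×1000 + 9×100 + 5×10 + 5 = 5955 (decimal)
Convert 0o2742 (octal) → 2×512 + 7×64 + 4×8 + 2 = 1506 (decimal)
Compute 5955 - 1506 = 4449
Convert 4449 (decimal) → 4449 = 4096 + 256 + 64 + 32 + 1 → 0b1000101100001 (binary)
0b1000101100001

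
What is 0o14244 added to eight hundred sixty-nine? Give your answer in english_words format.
Convert 0o14244 (octal) → 1×4096 + 4×512 + 2×64 + 4×8 + 4 = 6308 (decimal)
Convert eight hundred sixty-nine (English words) → 8×100 + 69 = 869 (decimal)
Compute 6308 + 869 = 7177
Convert 7177 (decimal) → 7177 = 7×1000 + 1×100 + 77 → seven thousand one hundred seventy-seven (English words)
seven thousand one hundred seventy-seven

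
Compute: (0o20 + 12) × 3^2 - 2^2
Convert 0o20 (octal) → 2×8 = 16 (decimal)
Convert 3^2 (power) → 9 (decimal)
Convert 2^2 (power) → 4 (decimal)
Expression in decimal: (16 + 12) × 9 - 4
Parentheses first: 16 + 12 = 28
Multiply: 28 × 9 = 252
Subtract: 252 - 4 = 248
248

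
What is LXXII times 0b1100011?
Convert LXXII (Roman numeral) → 50 + 10 + 10 + 1 + 1 = 72 (decimal)
Convert 0b1100011 (binary) → 64 + 32 + 2 + 1 = 99 (decimal)
Compute 72 × 99 = 7128
7128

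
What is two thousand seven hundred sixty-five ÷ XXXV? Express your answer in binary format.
Convert two thousand seven hundred sixty-five (English words) → 2×1000 + 7×100 + 65 = 2765 (decimal)
Convert XXXV (Roman numeral) → 10 + 10 + 10 + 5 = 35 (decimal)
Compute 2765 ÷ 35 = 79
Convert 79 (decimal) → 79 = 64 + 8 + 4 + 2 + 1 → 0b1001111 (binary)
0b1001111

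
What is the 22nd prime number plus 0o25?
The 22nd prime number = 79
Convert 0o25 (octal) → 2×8 + 5 = 21 (decimal)
Compute 79 + 21 = 100
100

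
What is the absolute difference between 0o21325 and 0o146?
Convert 0o21325 (octal) → 2×4096 + 1×512 + 3×64 + 2×8 + 5 = 8917 (decimal)
Convert 0o146 (octal) → 1×64 + 4×8 + 6 = 102 (decimal)
Compute |8917 - 102| = 8815
8815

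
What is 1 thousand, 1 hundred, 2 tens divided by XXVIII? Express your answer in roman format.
Convert 1 thousand, 1 hundred, 2 tens (place-value notation) → 1×1000 + 1×100 + 2×10 = 1120 (decimal)
Convert XXVIII (Roman numeral) → 10 + 10 + 5 + 1 + 1 + 1 = 28 (decimal)
Compute 1120 ÷ 28 = 40
Convert 40 (decimal) → XL (Roman numeral)
XL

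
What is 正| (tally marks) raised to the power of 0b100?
Convert 正| (tally marks) → 5 + 1 = 6 (decimal)
Convert 0b100 (binary) → 4 (decimal)
Compute 6 ^ 4 = 1296
1296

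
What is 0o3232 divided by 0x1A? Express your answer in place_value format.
Convert 0o3232 (octal) → 3×512 + 2×64 + 3×8 + 2 = 1690 (decimal)
Convert 0x1A (hexadecimal) → 1×16 + 10 = 26 (decimal)
Compute 1690 ÷ 26 = 65
Convert 65 (decimal) → 65 = 6×10 + 5 → 6 tens, 5 ones (place-value notation)
6 tens, 5 ones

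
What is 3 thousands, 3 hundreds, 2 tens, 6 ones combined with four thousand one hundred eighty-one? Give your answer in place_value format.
Convert 3 thousands, 3 hundreds, 2 tens, 6 ones (place-value notation) → 3×1000 + 3×100 + 2×10 + 6 = 3326 (decimal)
Convert four thousand one hundred eighty-one (English words) → 4×1000 + 1×100 + 81 = 4181 (decimal)
Compute 3326 + 4181 = 7507
Convert 7507 (decimal) → 7507 = 7×1000 + 5×100 + 7 → 7 thousands, 5 hundreds, 7 ones (place-value notation)
7 thousands, 5 hundreds, 7 ones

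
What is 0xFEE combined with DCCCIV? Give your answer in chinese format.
Convert 0xFEE (hexadecimal) → 15×256 + 14×16 + 14 = 4078 (decimal)
Convert DCCCIV (Roman numeral) → 500 + 100 + 100 + 100 + 4 = 804 (decimal)
Compute 4078 + 804 = 4882
Convert 4882 (decimal) → 4882 = 4×1000 + 8×100 + 8×10 + 2 → 四千八百八十二 (Chinese numeral)
四千八百八十二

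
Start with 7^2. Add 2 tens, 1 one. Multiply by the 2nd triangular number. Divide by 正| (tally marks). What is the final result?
Convert 7^2 (power) → 49 (decimal)
Start: 49
Convert 2 tens, 1 one (place-value notation) → 2×10 + 1 = 21 (decimal)
49 + 21 = 70
Convert the 2nd triangular number (triangular index) → 2×3/2 = 3 (decimal)
70 × 3 = 210
Convert 正| (tally marks) → 5 + 1 = 6 (decimal)
210 ÷ 6 = 35
35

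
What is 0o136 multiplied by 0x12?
Convert 0o136 (octal) → 1×64 + 3×8 + 6 = 94 (decimal)
Convert 0x12 (hexadecimal) → 1×16 + 2 = 18 (decimal)
Compute 94 × 18 = 1692
1692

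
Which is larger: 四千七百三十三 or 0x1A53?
Convert 四千七百三十三 (Chinese numeral) → 4×1000 + 7×100 + 3×10 + 3 = 4733 (decimal)
Convert 0x1A53 (hexadecimal) → 1×4096 + 10×256 + 5×16 + 3 = 6739 (decimal)
Compare 4733 vs 6739: larger = 6739
6739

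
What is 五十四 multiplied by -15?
Convert 五十四 (Chinese numeral) → 5×10 + 4 = 54 (decimal)
Compute 54 × -15 = -810
-810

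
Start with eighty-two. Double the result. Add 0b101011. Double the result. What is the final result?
Convert eighty-two (English words) → 82 (decimal)
Start: 82
82 × 2 = 164
Convert 0b101011 (binary) → 32 + 8 + 2 + 1 = 43 (decimal)
164 + 43 = 207
207 × 2 = 414
414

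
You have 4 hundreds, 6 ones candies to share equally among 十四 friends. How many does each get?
Convert 4 hundreds, 6 ones (place-value notation) → 4×100 + 6 = 406 (decimal)
Convert 十四 (Chinese numeral) → 1×10 + 4 = 14 (decimal)
Compute 406 ÷ 14 = 29
29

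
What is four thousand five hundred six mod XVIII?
Convert four thousand five hundred six (English words) → 4×1000 + 5×100 + 6 = 4506 (decimal)
Convert XVIII (Roman numeral) → 10 + 5 + 1 + 1 + 1 = 18 (decimal)
Compute 4506 mod 18 = 6
6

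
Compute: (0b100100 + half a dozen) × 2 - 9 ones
Convert 0b100100 (binary) → 32 + 4 = 36 (decimal)
Convert half a dozen (colloquial) → 6 (decimal)
Convert 9 ones (place-value notation) → 9 (decimal)
Expression in decimal: (36 + 6) × 2 - 9
Parentheses first: 36 + 6 = 42
Multiply: 42 × 2 = 84
Subtract: 84 - 9 = 75
75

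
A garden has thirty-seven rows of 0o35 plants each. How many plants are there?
Convert 0o35 (octal) → 3×8 + 5 = 29 (decimal)
Convert thirty-seven (English words) → 37 (decimal)
Compute 29 × 37 = 1073
1073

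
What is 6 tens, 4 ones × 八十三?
Convert 6 tens, 4 ones (place-value notation) → 6×10 + 4 = 64 (decimal)
Convert 八十三 (Chinese numeral) → 8×10 + 3 = 83 (decimal)
Compute 64 × 83 = 5312
5312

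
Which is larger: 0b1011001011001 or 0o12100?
Convert 0b1011001011001 (binary) → 4096 + 1024 + 512 + 64 + 16 + 8 + 1 = 5721 (decimal)
Convert 0o12100 (octal) → 1×4096 + 2×512 + 1×64 = 5184 (decimal)
Compare 5721 vs 5184: larger = 5721
5721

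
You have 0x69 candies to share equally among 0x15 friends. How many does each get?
Convert 0x69 (hexadecimal) → 6×16 + 9 = 105 (decimal)
Convert 0x15 (hexadecimal) → 1×16 + 5 = 21 (decimal)
Compute 105 ÷ 21 = 5
5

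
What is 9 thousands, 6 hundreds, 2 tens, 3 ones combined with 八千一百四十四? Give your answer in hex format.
Convert 9 thousands, 6 hundreds, 2 tens, 3 ones (place-value notation) → 9×1000 + 6×100 + 2×10 + 3 = 9623 (decimal)
Convert 八千一百四十四 (Chinese numeral) → 8×1000 + 1×100 + 4×10 + 4 = 8144 (decimal)
Compute 9623 + 8144 = 17767
Convert 17767 (decimal) → 17767 = 4×4096 + 5×256 + 6×16 + 7 → 0x4567 (hexadecimal)
0x4567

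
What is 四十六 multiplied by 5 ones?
Convert 四十六 (Chinese numeral) → 4×10 + 6 = 46 (decimal)
Convert 5 ones (place-value notation) → 5 (decimal)
Compute 46 × 5 = 230
230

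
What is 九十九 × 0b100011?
Convert 九十九 (Chinese numeral) → 9×10 + 9 = 99 (decimal)
Convert 0b100011 (binary) → 32 + 2 + 1 = 35 (decimal)
Compute 99 × 35 = 3465
3465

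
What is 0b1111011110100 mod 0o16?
Convert 0b1111011110100 (binary) → 4096 + 2048 + 1024 + 512 + 128 + 64 + 32 + 16 + 4 = 7924 (decimal)
Convert 0o16 (octal) → 1×8 + 6 = 14 (decimal)
Compute 7924 mod 14 = 0
0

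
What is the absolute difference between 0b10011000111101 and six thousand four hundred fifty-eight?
Convert 0b10011000111101 (binary) → 8192 + 1024 + 512 + 32 + 16 + 8 + 4 + 1 = 9789 (decimal)
Convert six thousand four hundred fifty-eight (English words) → 6×1000 + 4×100 + 58 = 6458 (decimal)
Compute |9789 - 6458| = 3331
3331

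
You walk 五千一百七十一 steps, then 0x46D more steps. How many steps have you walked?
Convert 五千一百七十一 (Chinese numeral) → 5×1000 + 1×100 + 7×10 + 1 = 5171 (decimal)
Convert 0x46D (hexadecimal) → 4×256 + 6×16 + 13 = 1133 (decimal)
Compute 5171 + 1133 = 6304
6304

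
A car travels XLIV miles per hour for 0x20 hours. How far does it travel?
Convert XLIV (Roman numeral) → 40 + 4 = 44 (decimal)
Convert 0x20 (hexadecimal) → 2×16 = 32 (decimal)
Compute 44 × 32 = 1408
1408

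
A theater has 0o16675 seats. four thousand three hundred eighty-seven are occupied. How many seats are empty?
Convert 0o16675 (octal) → 1×4096 + 6×512 + 6×64 + 7×8 + 5 = 7613 (decimal)
Convert four thousand three hundred eighty-seven (English words) → 4×1000 + 3×100 + 87 = 4387 (decimal)
Compute 7613 - 4387 = 3226
3226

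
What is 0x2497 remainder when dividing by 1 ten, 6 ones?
Convert 0x2497 (hexadecimal) → 2×4096 + 4×256 + 9×16 + 7 = 9367 (decimal)
Convert 1 ten, 6 ones (place-value notation) → 1×10 + 6 = 16 (decimal)
Compute 9367 mod 16 = 7
7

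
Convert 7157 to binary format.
Convert 7157 (decimal) → 7157 = 4096 + 2048 + 512 + 256 + 128 + 64 + 32 + 16 + 4 + 1 → 0b1101111110101 (binary)
0b1101111110101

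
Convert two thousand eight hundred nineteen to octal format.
Convert two thousand eight hundred nineteen (English words) → 2×1000 + 8×100 + 19 = 2819 (decimal)
Convert 2819 (decimal) → 2819 = 5×512 + 4×64 + 3 → 0o5403 (octal)
0o5403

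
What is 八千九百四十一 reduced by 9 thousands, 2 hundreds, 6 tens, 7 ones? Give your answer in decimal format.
Convert 八千九百四十一 (Chinese numeral) → 8×1000 + 9×100 + 4×10 + 1 = 8941 (decimal)
Convert 9 thousands, 2 hundreds, 6 tens, 7 ones (place-value notation) → 9×1000 + 2×100 + 6×10 + 7 = 9267 (decimal)
Compute 8941 - 9267 = -326
-326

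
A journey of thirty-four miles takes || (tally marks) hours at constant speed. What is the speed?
Convert thirty-four (English words) → 34 (decimal)
Convert || (tally marks) → 2 (decimal)
Compute 34 ÷ 2 = 17
17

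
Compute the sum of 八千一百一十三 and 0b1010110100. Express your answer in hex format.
Convert 八千一百一十三 (Chinese numeral) → 8×1000 + 1×100 + 1×10 + 3 = 8113 (decimal)
Convert 0b1010110100 (binary) → 512 + 128 + 32 + 16 + 4 = 692 (decimal)
Compute 8113 + 692 = 8805
Convert 8805 (decimal) → 8805 = 2×4096 + 2×256 + 6×16 + 5 → 0x2265 (hexadecimal)
0x2265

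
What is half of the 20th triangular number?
The 20th triangular number = 20×21/2 = 210
Compute 210 ÷ 2 = 105
105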